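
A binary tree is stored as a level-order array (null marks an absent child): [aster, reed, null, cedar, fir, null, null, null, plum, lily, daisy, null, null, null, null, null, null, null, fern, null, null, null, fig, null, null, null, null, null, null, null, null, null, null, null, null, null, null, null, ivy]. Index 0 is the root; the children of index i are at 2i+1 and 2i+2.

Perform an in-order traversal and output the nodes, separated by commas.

cedar, plum, fern, ivy, reed, lily, fir, daisy, fig, aster

In-order visits the left subtree, then the node, then the right subtree.
At aster: go left to reed.
  At reed: go left to cedar.
    At cedar: no left child.
    Visit cedar.
    At cedar: go right to plum.
      At plum: no left child.
      Visit plum.
      At plum: go right to fern.
        At fern: no left child.
        Visit fern.
        At fern: go right to ivy.
          ivy is a leaf — visit ivy.
  Visit reed.
  At reed: go right to fir.
    At fir: go left to lily.
      lily is a leaf — visit lily.
    Visit fir.
    At fir: go right to daisy.
      At daisy: no left child.
      Visit daisy.
      At daisy: go right to fig.
        fig is a leaf — visit fig.
Visit aster.
At aster: no right child.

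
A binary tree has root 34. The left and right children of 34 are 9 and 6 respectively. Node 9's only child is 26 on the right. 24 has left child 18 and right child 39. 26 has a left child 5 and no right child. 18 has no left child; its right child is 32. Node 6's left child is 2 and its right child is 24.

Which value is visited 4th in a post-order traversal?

Post-order visits the left subtree, then the right subtree, then the node.
At 34: go left to 9.
  At 9: no left child.
  At 9: go right to 26.
    At 26: go left to 5.
      5 is a leaf — visit 5.
    At 26: no right child.
    Visit 26.
  Visit 9.
At 34: go right to 6.
  At 6: go left to 2.
    2 is a leaf — visit 2.
  At 6: go right to 24.
    At 24: go left to 18.
      At 18: no left child.
      At 18: go right to 32.
        32 is a leaf — visit 32.
      Visit 18.
    At 24: go right to 39.
      39 is a leaf — visit 39.
    Visit 24.
  Visit 6.
Visit 34.
Full post-order sequence: 5, 26, 9, 2, 32, 18, 39, 24, 6, 34.

2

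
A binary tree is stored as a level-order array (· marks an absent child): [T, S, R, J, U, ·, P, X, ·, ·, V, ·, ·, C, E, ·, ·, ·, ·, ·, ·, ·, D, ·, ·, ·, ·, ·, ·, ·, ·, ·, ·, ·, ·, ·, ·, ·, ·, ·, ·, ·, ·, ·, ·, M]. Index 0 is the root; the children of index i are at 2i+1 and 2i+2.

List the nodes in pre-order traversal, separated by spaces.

T S J X U V D M R P C E

Pre-order visits the node, then its left subtree, then its right subtree.
Visit T.
At T: go left to S.
  Visit S.
  At S: go left to J.
    Visit J.
    At J: go left to X.
      X is a leaf — visit X.
    At J: no right child.
  At S: go right to U.
    Visit U.
    At U: no left child.
    At U: go right to V.
      Visit V.
      At V: no left child.
      At V: go right to D.
        Visit D.
        At D: go left to M.
          M is a leaf — visit M.
        At D: no right child.
At T: go right to R.
  Visit R.
  At R: no left child.
  At R: go right to P.
    Visit P.
    At P: go left to C.
      C is a leaf — visit C.
    At P: go right to E.
      E is a leaf — visit E.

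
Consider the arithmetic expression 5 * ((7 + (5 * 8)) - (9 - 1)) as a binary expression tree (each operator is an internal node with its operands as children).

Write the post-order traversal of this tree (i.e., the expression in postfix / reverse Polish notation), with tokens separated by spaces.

5 7 5 8 * + 9 1 - - *

Post-order on an expression tree gives postfix notation: for each operator, emit left operand, right operand, then the operator.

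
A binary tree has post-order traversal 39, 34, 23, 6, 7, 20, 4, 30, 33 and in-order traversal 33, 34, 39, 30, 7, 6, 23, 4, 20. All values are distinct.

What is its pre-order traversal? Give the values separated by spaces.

The last element of post-order is the root; it splits in-order into left and right subtrees.
Root 33: left subtree has 0 nodes { }, right has 8 {34, 39, 30, 7, 6, 23, 4, 20}.
  Root 30: left subtree has 2 nodes {34, 39}, right has 5 {7, 6, 23, 4, 20}.
    Root 34: left subtree has 0 nodes { }, right has 1 {39}.
    Root 4: left subtree has 3 nodes {7, 6, 23}, right has 1 {20}.
      Root 7: left subtree has 0 nodes { }, right has 2 {6, 23}.
        Root 6: left subtree has 0 nodes { }, right has 1 {23}.

33 30 34 39 4 7 6 23 20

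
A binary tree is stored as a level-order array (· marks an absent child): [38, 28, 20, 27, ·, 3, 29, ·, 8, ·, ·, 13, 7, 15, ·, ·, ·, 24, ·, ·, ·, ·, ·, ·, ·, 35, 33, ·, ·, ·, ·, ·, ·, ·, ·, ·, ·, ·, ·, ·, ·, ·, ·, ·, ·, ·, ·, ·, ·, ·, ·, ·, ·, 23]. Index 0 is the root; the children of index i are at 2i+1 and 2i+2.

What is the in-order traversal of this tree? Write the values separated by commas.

In-order visits the left subtree, then the node, then the right subtree.
At 38: go left to 28.
  At 28: go left to 27.
    At 27: no left child.
    Visit 27.
    At 27: go right to 8.
      At 8: go left to 24.
        24 is a leaf — visit 24.
      Visit 8.
      At 8: no right child.
  Visit 28.
  At 28: no right child.
Visit 38.
At 38: go right to 20.
  At 20: go left to 3.
    At 3: go left to 13.
      13 is a leaf — visit 13.
    Visit 3.
    At 3: go right to 7.
      At 7: go left to 35.
        35 is a leaf — visit 35.
      Visit 7.
      At 7: go right to 33.
        At 33: go left to 23.
          23 is a leaf — visit 23.
        Visit 33.
        At 33: no right child.
  Visit 20.
  At 20: go right to 29.
    At 29: go left to 15.
      15 is a leaf — visit 15.
    Visit 29.
    At 29: no right child.

27, 24, 8, 28, 38, 13, 3, 35, 7, 23, 33, 20, 15, 29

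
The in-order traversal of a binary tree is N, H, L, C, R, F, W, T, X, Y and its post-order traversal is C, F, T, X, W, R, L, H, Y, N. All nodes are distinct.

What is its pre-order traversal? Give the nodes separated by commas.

N, Y, H, L, R, C, W, F, X, T

The last element of post-order is the root; it splits in-order into left and right subtrees.
Root N: left subtree has 0 nodes { }, right has 9 {H, L, C, R, F, W, T, X, Y}.
  Root Y: left subtree has 8 nodes {H, L, C, R, F, W, T, X}, right has 0 { }.
    Root H: left subtree has 0 nodes { }, right has 7 {L, C, R, F, W, T, X}.
      Root L: left subtree has 0 nodes { }, right has 6 {C, R, F, W, T, X}.
        Root R: left subtree has 1 node {C}, right has 4 {F, W, T, X}.
          Root W: left subtree has 1 node {F}, right has 2 {T, X}.
            Root X: left subtree has 1 node {T}, right has 0 { }.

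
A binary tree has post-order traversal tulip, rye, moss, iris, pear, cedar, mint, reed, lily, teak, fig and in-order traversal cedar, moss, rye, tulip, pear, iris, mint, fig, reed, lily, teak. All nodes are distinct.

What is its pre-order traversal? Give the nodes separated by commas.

fig, mint, cedar, pear, moss, rye, tulip, iris, teak, lily, reed

The last element of post-order is the root; it splits in-order into left and right subtrees.
Root fig: left subtree has 7 nodes {cedar, moss, rye, tulip, pear, iris, mint}, right has 3 {reed, lily, teak}.
  Root mint: left subtree has 6 nodes {cedar, moss, rye, tulip, pear, iris}, right has 0 { }.
    Root cedar: left subtree has 0 nodes { }, right has 5 {moss, rye, tulip, pear, iris}.
      Root pear: left subtree has 3 nodes {moss, rye, tulip}, right has 1 {iris}.
        Root moss: left subtree has 0 nodes { }, right has 2 {rye, tulip}.
          Root rye: left subtree has 0 nodes { }, right has 1 {tulip}.
  Root teak: left subtree has 2 nodes {reed, lily}, right has 0 { }.
    Root lily: left subtree has 1 node {reed}, right has 0 { }.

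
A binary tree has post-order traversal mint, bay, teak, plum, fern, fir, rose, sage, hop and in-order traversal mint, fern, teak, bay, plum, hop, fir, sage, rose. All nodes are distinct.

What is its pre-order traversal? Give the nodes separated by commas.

hop, fern, mint, plum, teak, bay, sage, fir, rose

The last element of post-order is the root; it splits in-order into left and right subtrees.
Root hop: left subtree has 5 nodes {mint, fern, teak, bay, plum}, right has 3 {fir, sage, rose}.
  Root fern: left subtree has 1 node {mint}, right has 3 {teak, bay, plum}.
    Root plum: left subtree has 2 nodes {teak, bay}, right has 0 { }.
      Root teak: left subtree has 0 nodes { }, right has 1 {bay}.
  Root sage: left subtree has 1 node {fir}, right has 1 {rose}.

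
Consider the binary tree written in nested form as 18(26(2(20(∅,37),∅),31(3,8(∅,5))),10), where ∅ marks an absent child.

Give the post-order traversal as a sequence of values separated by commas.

37, 20, 2, 3, 5, 8, 31, 26, 10, 18

Post-order visits the left subtree, then the right subtree, then the node.
At 18: go left to 26.
  At 26: go left to 2.
    At 2: go left to 20.
      At 20: no left child.
      At 20: go right to 37.
        37 is a leaf — visit 37.
      Visit 20.
    At 2: no right child.
    Visit 2.
  At 26: go right to 31.
    At 31: go left to 3.
      3 is a leaf — visit 3.
    At 31: go right to 8.
      At 8: no left child.
      At 8: go right to 5.
        5 is a leaf — visit 5.
      Visit 8.
    Visit 31.
  Visit 26.
At 18: go right to 10.
  10 is a leaf — visit 10.
Visit 18.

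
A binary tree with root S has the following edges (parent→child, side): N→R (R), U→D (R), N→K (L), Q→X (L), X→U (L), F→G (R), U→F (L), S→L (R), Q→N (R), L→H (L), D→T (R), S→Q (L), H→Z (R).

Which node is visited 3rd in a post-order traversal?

Post-order visits the left subtree, then the right subtree, then the node.
At S: go left to Q.
  At Q: go left to X.
    At X: go left to U.
      At U: go left to F.
        At F: no left child.
        At F: go right to G.
          G is a leaf — visit G.
        Visit F.
      At U: go right to D.
        At D: no left child.
        At D: go right to T.
          T is a leaf — visit T.
        Visit D.
      Visit U.
    At X: no right child.
    Visit X.
  At Q: go right to N.
    At N: go left to K.
      K is a leaf — visit K.
    At N: go right to R.
      R is a leaf — visit R.
    Visit N.
  Visit Q.
At S: go right to L.
  At L: go left to H.
    At H: no left child.
    At H: go right to Z.
      Z is a leaf — visit Z.
    Visit H.
  At L: no right child.
  Visit L.
Visit S.
Full post-order sequence: G, F, T, D, U, X, K, R, N, Q, Z, H, L, S.

T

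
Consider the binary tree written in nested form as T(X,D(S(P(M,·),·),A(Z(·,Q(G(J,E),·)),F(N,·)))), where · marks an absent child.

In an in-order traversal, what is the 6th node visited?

D

In-order visits the left subtree, then the node, then the right subtree.
At T: go left to X.
  X is a leaf — visit X.
Visit T.
At T: go right to D.
  At D: go left to S.
    At S: go left to P.
      At P: go left to M.
        M is a leaf — visit M.
      Visit P.
      At P: no right child.
    Visit S.
    At S: no right child.
  Visit D.
  At D: go right to A.
    At A: go left to Z.
      At Z: no left child.
      Visit Z.
      At Z: go right to Q.
        At Q: go left to G.
          At G: go left to J.
            J is a leaf — visit J.
          Visit G.
          At G: go right to E.
            E is a leaf — visit E.
        Visit Q.
        At Q: no right child.
    Visit A.
    At A: go right to F.
      At F: go left to N.
        N is a leaf — visit N.
      Visit F.
      At F: no right child.
Full in-order sequence: X, T, M, P, S, D, Z, J, G, E, Q, A, N, F.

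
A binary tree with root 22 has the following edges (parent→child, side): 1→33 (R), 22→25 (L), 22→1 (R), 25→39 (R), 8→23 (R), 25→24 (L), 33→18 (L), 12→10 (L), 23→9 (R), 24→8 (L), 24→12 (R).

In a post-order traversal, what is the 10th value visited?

Post-order visits the left subtree, then the right subtree, then the node.
At 22: go left to 25.
  At 25: go left to 24.
    At 24: go left to 8.
      At 8: no left child.
      At 8: go right to 23.
        At 23: no left child.
        At 23: go right to 9.
          9 is a leaf — visit 9.
        Visit 23.
      Visit 8.
    At 24: go right to 12.
      At 12: go left to 10.
        10 is a leaf — visit 10.
      At 12: no right child.
      Visit 12.
    Visit 24.
  At 25: go right to 39.
    39 is a leaf — visit 39.
  Visit 25.
At 22: go right to 1.
  At 1: no left child.
  At 1: go right to 33.
    At 33: go left to 18.
      18 is a leaf — visit 18.
    At 33: no right child.
    Visit 33.
  Visit 1.
Visit 22.
Full post-order sequence: 9, 23, 8, 10, 12, 24, 39, 25, 18, 33, 1, 22.

33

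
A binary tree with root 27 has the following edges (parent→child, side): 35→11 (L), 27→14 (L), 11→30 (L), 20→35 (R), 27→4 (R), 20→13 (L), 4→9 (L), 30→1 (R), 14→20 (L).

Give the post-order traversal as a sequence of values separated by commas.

13, 1, 30, 11, 35, 20, 14, 9, 4, 27

Post-order visits the left subtree, then the right subtree, then the node.
At 27: go left to 14.
  At 14: go left to 20.
    At 20: go left to 13.
      13 is a leaf — visit 13.
    At 20: go right to 35.
      At 35: go left to 11.
        At 11: go left to 30.
          At 30: no left child.
          At 30: go right to 1.
            1 is a leaf — visit 1.
          Visit 30.
        At 11: no right child.
        Visit 11.
      At 35: no right child.
      Visit 35.
    Visit 20.
  At 14: no right child.
  Visit 14.
At 27: go right to 4.
  At 4: go left to 9.
    9 is a leaf — visit 9.
  At 4: no right child.
  Visit 4.
Visit 27.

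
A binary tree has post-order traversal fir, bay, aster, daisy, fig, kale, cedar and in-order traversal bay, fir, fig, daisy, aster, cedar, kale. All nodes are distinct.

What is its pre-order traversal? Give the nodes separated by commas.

cedar, fig, bay, fir, daisy, aster, kale

The last element of post-order is the root; it splits in-order into left and right subtrees.
Root cedar: left subtree has 5 nodes {bay, fir, fig, daisy, aster}, right has 1 {kale}.
  Root fig: left subtree has 2 nodes {bay, fir}, right has 2 {daisy, aster}.
    Root bay: left subtree has 0 nodes { }, right has 1 {fir}.
    Root daisy: left subtree has 0 nodes { }, right has 1 {aster}.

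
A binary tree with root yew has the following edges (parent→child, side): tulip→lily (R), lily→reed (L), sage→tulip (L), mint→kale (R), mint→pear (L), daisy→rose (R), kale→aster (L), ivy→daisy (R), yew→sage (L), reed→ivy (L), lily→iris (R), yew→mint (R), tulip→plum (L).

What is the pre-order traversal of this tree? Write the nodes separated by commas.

Pre-order visits the node, then its left subtree, then its right subtree.
Visit yew.
At yew: go left to sage.
  Visit sage.
  At sage: go left to tulip.
    Visit tulip.
    At tulip: go left to plum.
      plum is a leaf — visit plum.
    At tulip: go right to lily.
      Visit lily.
      At lily: go left to reed.
        Visit reed.
        At reed: go left to ivy.
          Visit ivy.
          At ivy: no left child.
          At ivy: go right to daisy.
            Visit daisy.
            At daisy: no left child.
            At daisy: go right to rose.
              rose is a leaf — visit rose.
        At reed: no right child.
      At lily: go right to iris.
        iris is a leaf — visit iris.
  At sage: no right child.
At yew: go right to mint.
  Visit mint.
  At mint: go left to pear.
    pear is a leaf — visit pear.
  At mint: go right to kale.
    Visit kale.
    At kale: go left to aster.
      aster is a leaf — visit aster.
    At kale: no right child.

yew, sage, tulip, plum, lily, reed, ivy, daisy, rose, iris, mint, pear, kale, aster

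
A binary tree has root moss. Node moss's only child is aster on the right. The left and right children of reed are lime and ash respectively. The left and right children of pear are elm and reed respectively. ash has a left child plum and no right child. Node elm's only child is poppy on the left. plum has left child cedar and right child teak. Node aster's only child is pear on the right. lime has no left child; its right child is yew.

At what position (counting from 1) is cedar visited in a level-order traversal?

Level-order visits nodes level by level from the root, left to right within each level.
Level 0: moss
Level 1: aster
Level 2: pear
Level 3: elm, reed
Level 4: poppy, lime, ash
Level 5: yew, plum
Level 6: cedar, teak
Full level-order sequence: moss, aster, pear, elm, reed, poppy, lime, ash, yew, plum, cedar, teak.

11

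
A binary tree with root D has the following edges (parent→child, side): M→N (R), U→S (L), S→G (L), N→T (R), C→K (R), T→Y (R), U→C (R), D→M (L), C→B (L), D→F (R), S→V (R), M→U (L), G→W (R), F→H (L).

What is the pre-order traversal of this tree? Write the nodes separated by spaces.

D M U S G W V C B K N T Y F H

Pre-order visits the node, then its left subtree, then its right subtree.
Visit D.
At D: go left to M.
  Visit M.
  At M: go left to U.
    Visit U.
    At U: go left to S.
      Visit S.
      At S: go left to G.
        Visit G.
        At G: no left child.
        At G: go right to W.
          W is a leaf — visit W.
      At S: go right to V.
        V is a leaf — visit V.
    At U: go right to C.
      Visit C.
      At C: go left to B.
        B is a leaf — visit B.
      At C: go right to K.
        K is a leaf — visit K.
  At M: go right to N.
    Visit N.
    At N: no left child.
    At N: go right to T.
      Visit T.
      At T: no left child.
      At T: go right to Y.
        Y is a leaf — visit Y.
At D: go right to F.
  Visit F.
  At F: go left to H.
    H is a leaf — visit H.
  At F: no right child.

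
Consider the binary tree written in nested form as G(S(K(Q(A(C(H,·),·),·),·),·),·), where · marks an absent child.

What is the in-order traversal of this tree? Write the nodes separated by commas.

In-order visits the left subtree, then the node, then the right subtree.
At G: go left to S.
  At S: go left to K.
    At K: go left to Q.
      At Q: go left to A.
        At A: go left to C.
          At C: go left to H.
            H is a leaf — visit H.
          Visit C.
          At C: no right child.
        Visit A.
        At A: no right child.
      Visit Q.
      At Q: no right child.
    Visit K.
    At K: no right child.
  Visit S.
  At S: no right child.
Visit G.
At G: no right child.

H, C, A, Q, K, S, G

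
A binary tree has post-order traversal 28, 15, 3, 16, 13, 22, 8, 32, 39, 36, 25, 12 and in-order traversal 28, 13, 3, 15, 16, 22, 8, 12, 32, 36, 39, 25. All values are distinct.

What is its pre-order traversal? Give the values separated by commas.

The last element of post-order is the root; it splits in-order into left and right subtrees.
Root 12: left subtree has 7 nodes {28, 13, 3, 15, 16, 22, 8}, right has 4 {32, 36, 39, 25}.
  Root 8: left subtree has 6 nodes {28, 13, 3, 15, 16, 22}, right has 0 { }.
    Root 22: left subtree has 5 nodes {28, 13, 3, 15, 16}, right has 0 { }.
      Root 13: left subtree has 1 node {28}, right has 3 {3, 15, 16}.
        Root 16: left subtree has 2 nodes {3, 15}, right has 0 { }.
          Root 3: left subtree has 0 nodes { }, right has 1 {15}.
  Root 25: left subtree has 3 nodes {32, 36, 39}, right has 0 { }.
    Root 36: left subtree has 1 node {32}, right has 1 {39}.

12, 8, 22, 13, 28, 16, 3, 15, 25, 36, 32, 39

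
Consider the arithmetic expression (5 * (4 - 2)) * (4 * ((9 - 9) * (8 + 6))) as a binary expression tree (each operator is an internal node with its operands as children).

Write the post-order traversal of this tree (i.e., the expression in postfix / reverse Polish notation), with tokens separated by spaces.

Post-order on an expression tree gives postfix notation: for each operator, emit left operand, right operand, then the operator.

5 4 2 - * 4 9 9 - 8 6 + * * *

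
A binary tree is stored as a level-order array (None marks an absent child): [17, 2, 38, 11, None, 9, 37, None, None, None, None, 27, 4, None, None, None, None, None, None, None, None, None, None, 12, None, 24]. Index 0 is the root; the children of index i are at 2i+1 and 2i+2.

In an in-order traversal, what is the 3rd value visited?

17

In-order visits the left subtree, then the node, then the right subtree.
At 17: go left to 2.
  At 2: go left to 11.
    11 is a leaf — visit 11.
  Visit 2.
  At 2: no right child.
Visit 17.
At 17: go right to 38.
  At 38: go left to 9.
    At 9: go left to 27.
      At 27: go left to 12.
        12 is a leaf — visit 12.
      Visit 27.
      At 27: no right child.
    Visit 9.
    At 9: go right to 4.
      At 4: go left to 24.
        24 is a leaf — visit 24.
      Visit 4.
      At 4: no right child.
  Visit 38.
  At 38: go right to 37.
    37 is a leaf — visit 37.
Full in-order sequence: 11, 2, 17, 12, 27, 9, 24, 4, 38, 37.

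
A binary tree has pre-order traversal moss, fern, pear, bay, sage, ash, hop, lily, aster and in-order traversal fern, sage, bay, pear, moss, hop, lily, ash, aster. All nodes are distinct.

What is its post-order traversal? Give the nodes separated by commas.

The first element of pre-order is the root; it splits in-order into left and right subtrees.
Root moss: left subtree has 4 nodes {fern, sage, bay, pear}, right has 4 {hop, lily, ash, aster}.
  Root fern: left subtree has 0 nodes { }, right has 3 {sage, bay, pear}.
    Root pear: left subtree has 2 nodes {sage, bay}, right has 0 { }.
      Root bay: left subtree has 1 node {sage}, right has 0 { }.
  Root ash: left subtree has 2 nodes {hop, lily}, right has 1 {aster}.
    Root hop: left subtree has 0 nodes { }, right has 1 {lily}.

sage, bay, pear, fern, lily, hop, aster, ash, moss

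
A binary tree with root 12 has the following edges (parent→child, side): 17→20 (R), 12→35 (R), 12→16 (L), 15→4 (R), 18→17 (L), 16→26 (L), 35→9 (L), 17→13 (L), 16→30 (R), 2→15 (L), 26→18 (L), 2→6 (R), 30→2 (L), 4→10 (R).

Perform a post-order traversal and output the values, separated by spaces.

13 20 17 18 26 10 4 15 6 2 30 16 9 35 12

Post-order visits the left subtree, then the right subtree, then the node.
At 12: go left to 16.
  At 16: go left to 26.
    At 26: go left to 18.
      At 18: go left to 17.
        At 17: go left to 13.
          13 is a leaf — visit 13.
        At 17: go right to 20.
          20 is a leaf — visit 20.
        Visit 17.
      At 18: no right child.
      Visit 18.
    At 26: no right child.
    Visit 26.
  At 16: go right to 30.
    At 30: go left to 2.
      At 2: go left to 15.
        At 15: no left child.
        At 15: go right to 4.
          At 4: no left child.
          At 4: go right to 10.
            10 is a leaf — visit 10.
          Visit 4.
        Visit 15.
      At 2: go right to 6.
        6 is a leaf — visit 6.
      Visit 2.
    At 30: no right child.
    Visit 30.
  Visit 16.
At 12: go right to 35.
  At 35: go left to 9.
    9 is a leaf — visit 9.
  At 35: no right child.
  Visit 35.
Visit 12.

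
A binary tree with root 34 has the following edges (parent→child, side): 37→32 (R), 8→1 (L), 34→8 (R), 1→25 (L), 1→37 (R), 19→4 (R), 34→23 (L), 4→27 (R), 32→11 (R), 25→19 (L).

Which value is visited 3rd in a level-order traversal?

Level-order visits nodes level by level from the root, left to right within each level.
Level 0: 34
Level 1: 23, 8
Level 2: 1
Level 3: 25, 37
Level 4: 19, 32
Level 5: 4, 11
Level 6: 27
Full level-order sequence: 34, 23, 8, 1, 25, 37, 19, 32, 4, 11, 27.

8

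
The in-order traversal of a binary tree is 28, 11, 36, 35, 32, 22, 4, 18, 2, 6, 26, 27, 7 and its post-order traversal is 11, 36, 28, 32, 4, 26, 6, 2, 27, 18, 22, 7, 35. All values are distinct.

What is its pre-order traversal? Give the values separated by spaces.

The last element of post-order is the root; it splits in-order into left and right subtrees.
Root 35: left subtree has 3 nodes {28, 11, 36}, right has 9 {32, 22, 4, 18, 2, 6, 26, 27, 7}.
  Root 28: left subtree has 0 nodes { }, right has 2 {11, 36}.
    Root 36: left subtree has 1 node {11}, right has 0 { }.
  Root 7: left subtree has 8 nodes {32, 22, 4, 18, 2, 6, 26, 27}, right has 0 { }.
    Root 22: left subtree has 1 node {32}, right has 6 {4, 18, 2, 6, 26, 27}.
      Root 18: left subtree has 1 node {4}, right has 4 {2, 6, 26, 27}.
        Root 27: left subtree has 3 nodes {2, 6, 26}, right has 0 { }.
          Root 2: left subtree has 0 nodes { }, right has 2 {6, 26}.
            Root 6: left subtree has 0 nodes { }, right has 1 {26}.

35 28 36 11 7 22 32 18 4 27 2 6 26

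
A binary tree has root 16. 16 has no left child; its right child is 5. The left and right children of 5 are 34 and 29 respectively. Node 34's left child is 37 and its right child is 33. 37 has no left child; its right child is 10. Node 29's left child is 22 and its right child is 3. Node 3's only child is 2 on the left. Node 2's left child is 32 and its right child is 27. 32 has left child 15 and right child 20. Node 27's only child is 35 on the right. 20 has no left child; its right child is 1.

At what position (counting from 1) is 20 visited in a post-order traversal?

8

Post-order visits the left subtree, then the right subtree, then the node.
At 16: no left child.
At 16: go right to 5.
  At 5: go left to 34.
    At 34: go left to 37.
      At 37: no left child.
      At 37: go right to 10.
        10 is a leaf — visit 10.
      Visit 37.
    At 34: go right to 33.
      33 is a leaf — visit 33.
    Visit 34.
  At 5: go right to 29.
    At 29: go left to 22.
      22 is a leaf — visit 22.
    At 29: go right to 3.
      At 3: go left to 2.
        At 2: go left to 32.
          At 32: go left to 15.
            15 is a leaf — visit 15.
          At 32: go right to 20.
            At 20: no left child.
            At 20: go right to 1.
              1 is a leaf — visit 1.
            Visit 20.
          Visit 32.
        At 2: go right to 27.
          At 27: no left child.
          At 27: go right to 35.
            35 is a leaf — visit 35.
          Visit 27.
        Visit 2.
      At 3: no right child.
      Visit 3.
    Visit 29.
  Visit 5.
Visit 16.
Full post-order sequence: 10, 37, 33, 34, 22, 15, 1, 20, 32, 35, 27, 2, 3, 29, 5, 16.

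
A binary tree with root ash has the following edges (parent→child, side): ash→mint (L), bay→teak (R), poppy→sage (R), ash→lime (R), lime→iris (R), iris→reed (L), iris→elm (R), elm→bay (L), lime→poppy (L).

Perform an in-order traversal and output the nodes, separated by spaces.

In-order visits the left subtree, then the node, then the right subtree.
At ash: go left to mint.
  mint is a leaf — visit mint.
Visit ash.
At ash: go right to lime.
  At lime: go left to poppy.
    At poppy: no left child.
    Visit poppy.
    At poppy: go right to sage.
      sage is a leaf — visit sage.
  Visit lime.
  At lime: go right to iris.
    At iris: go left to reed.
      reed is a leaf — visit reed.
    Visit iris.
    At iris: go right to elm.
      At elm: go left to bay.
        At bay: no left child.
        Visit bay.
        At bay: go right to teak.
          teak is a leaf — visit teak.
      Visit elm.
      At elm: no right child.

mint ash poppy sage lime reed iris bay teak elm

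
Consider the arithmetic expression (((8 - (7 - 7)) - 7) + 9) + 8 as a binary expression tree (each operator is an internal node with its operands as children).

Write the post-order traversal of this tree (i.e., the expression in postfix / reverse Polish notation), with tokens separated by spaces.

Post-order on an expression tree gives postfix notation: for each operator, emit left operand, right operand, then the operator.

8 7 7 - - 7 - 9 + 8 +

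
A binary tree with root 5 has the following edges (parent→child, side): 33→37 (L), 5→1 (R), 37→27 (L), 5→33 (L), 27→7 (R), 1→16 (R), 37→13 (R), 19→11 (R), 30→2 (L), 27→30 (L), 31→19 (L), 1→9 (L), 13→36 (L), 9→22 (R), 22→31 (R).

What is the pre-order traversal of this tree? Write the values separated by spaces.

Pre-order visits the node, then its left subtree, then its right subtree.
Visit 5.
At 5: go left to 33.
  Visit 33.
  At 33: go left to 37.
    Visit 37.
    At 37: go left to 27.
      Visit 27.
      At 27: go left to 30.
        Visit 30.
        At 30: go left to 2.
          2 is a leaf — visit 2.
        At 30: no right child.
      At 27: go right to 7.
        7 is a leaf — visit 7.
    At 37: go right to 13.
      Visit 13.
      At 13: go left to 36.
        36 is a leaf — visit 36.
      At 13: no right child.
  At 33: no right child.
At 5: go right to 1.
  Visit 1.
  At 1: go left to 9.
    Visit 9.
    At 9: no left child.
    At 9: go right to 22.
      Visit 22.
      At 22: no left child.
      At 22: go right to 31.
        Visit 31.
        At 31: go left to 19.
          Visit 19.
          At 19: no left child.
          At 19: go right to 11.
            11 is a leaf — visit 11.
        At 31: no right child.
  At 1: go right to 16.
    16 is a leaf — visit 16.

5 33 37 27 30 2 7 13 36 1 9 22 31 19 11 16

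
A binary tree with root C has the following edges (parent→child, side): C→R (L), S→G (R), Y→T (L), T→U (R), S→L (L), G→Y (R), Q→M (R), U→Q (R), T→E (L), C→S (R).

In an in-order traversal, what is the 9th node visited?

In-order visits the left subtree, then the node, then the right subtree.
At C: go left to R.
  R is a leaf — visit R.
Visit C.
At C: go right to S.
  At S: go left to L.
    L is a leaf — visit L.
  Visit S.
  At S: go right to G.
    At G: no left child.
    Visit G.
    At G: go right to Y.
      At Y: go left to T.
        At T: go left to E.
          E is a leaf — visit E.
        Visit T.
        At T: go right to U.
          At U: no left child.
          Visit U.
          At U: go right to Q.
            At Q: no left child.
            Visit Q.
            At Q: go right to M.
              M is a leaf — visit M.
      Visit Y.
      At Y: no right child.
Full in-order sequence: R, C, L, S, G, E, T, U, Q, M, Y.

Q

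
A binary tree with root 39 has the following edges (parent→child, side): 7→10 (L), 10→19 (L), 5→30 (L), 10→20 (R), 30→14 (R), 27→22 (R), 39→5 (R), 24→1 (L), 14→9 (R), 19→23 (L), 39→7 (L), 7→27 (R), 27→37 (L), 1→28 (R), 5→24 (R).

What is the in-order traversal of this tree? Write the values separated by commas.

In-order visits the left subtree, then the node, then the right subtree.
At 39: go left to 7.
  At 7: go left to 10.
    At 10: go left to 19.
      At 19: go left to 23.
        23 is a leaf — visit 23.
      Visit 19.
      At 19: no right child.
    Visit 10.
    At 10: go right to 20.
      20 is a leaf — visit 20.
  Visit 7.
  At 7: go right to 27.
    At 27: go left to 37.
      37 is a leaf — visit 37.
    Visit 27.
    At 27: go right to 22.
      22 is a leaf — visit 22.
Visit 39.
At 39: go right to 5.
  At 5: go left to 30.
    At 30: no left child.
    Visit 30.
    At 30: go right to 14.
      At 14: no left child.
      Visit 14.
      At 14: go right to 9.
        9 is a leaf — visit 9.
  Visit 5.
  At 5: go right to 24.
    At 24: go left to 1.
      At 1: no left child.
      Visit 1.
      At 1: go right to 28.
        28 is a leaf — visit 28.
    Visit 24.
    At 24: no right child.

23, 19, 10, 20, 7, 37, 27, 22, 39, 30, 14, 9, 5, 1, 28, 24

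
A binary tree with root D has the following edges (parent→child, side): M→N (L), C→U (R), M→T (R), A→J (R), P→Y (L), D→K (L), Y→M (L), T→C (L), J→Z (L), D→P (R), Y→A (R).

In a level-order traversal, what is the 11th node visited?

Z

Level-order visits nodes level by level from the root, left to right within each level.
Level 0: D
Level 1: K, P
Level 2: Y
Level 3: M, A
Level 4: N, T, J
Level 5: C, Z
Level 6: U
Full level-order sequence: D, K, P, Y, M, A, N, T, J, C, Z, U.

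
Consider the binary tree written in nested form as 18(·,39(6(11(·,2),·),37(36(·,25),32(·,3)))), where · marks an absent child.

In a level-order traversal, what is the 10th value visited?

Level-order visits nodes level by level from the root, left to right within each level.
Level 0: 18
Level 1: 39
Level 2: 6, 37
Level 3: 11, 36, 32
Level 4: 2, 25, 3
Full level-order sequence: 18, 39, 6, 37, 11, 36, 32, 2, 25, 3.

3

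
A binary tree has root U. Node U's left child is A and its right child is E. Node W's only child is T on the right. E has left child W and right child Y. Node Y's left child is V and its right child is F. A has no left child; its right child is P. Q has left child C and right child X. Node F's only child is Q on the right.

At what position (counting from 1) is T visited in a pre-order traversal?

Pre-order visits the node, then its left subtree, then its right subtree.
Visit U.
At U: go left to A.
  Visit A.
  At A: no left child.
  At A: go right to P.
    P is a leaf — visit P.
At U: go right to E.
  Visit E.
  At E: go left to W.
    Visit W.
    At W: no left child.
    At W: go right to T.
      T is a leaf — visit T.
  At E: go right to Y.
    Visit Y.
    At Y: go left to V.
      V is a leaf — visit V.
    At Y: go right to F.
      Visit F.
      At F: no left child.
      At F: go right to Q.
        Visit Q.
        At Q: go left to C.
          C is a leaf — visit C.
        At Q: go right to X.
          X is a leaf — visit X.
Full pre-order sequence: U, A, P, E, W, T, Y, V, F, Q, C, X.

6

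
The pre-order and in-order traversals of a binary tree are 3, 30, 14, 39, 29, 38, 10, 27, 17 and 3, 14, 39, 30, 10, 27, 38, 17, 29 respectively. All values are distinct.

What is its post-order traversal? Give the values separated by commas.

The first element of pre-order is the root; it splits in-order into left and right subtrees.
Root 3: left subtree has 0 nodes { }, right has 8 {14, 39, 30, 10, 27, 38, 17, 29}.
  Root 30: left subtree has 2 nodes {14, 39}, right has 5 {10, 27, 38, 17, 29}.
    Root 14: left subtree has 0 nodes { }, right has 1 {39}.
    Root 29: left subtree has 4 nodes {10, 27, 38, 17}, right has 0 { }.
      Root 38: left subtree has 2 nodes {10, 27}, right has 1 {17}.
        Root 10: left subtree has 0 nodes { }, right has 1 {27}.

39, 14, 27, 10, 17, 38, 29, 30, 3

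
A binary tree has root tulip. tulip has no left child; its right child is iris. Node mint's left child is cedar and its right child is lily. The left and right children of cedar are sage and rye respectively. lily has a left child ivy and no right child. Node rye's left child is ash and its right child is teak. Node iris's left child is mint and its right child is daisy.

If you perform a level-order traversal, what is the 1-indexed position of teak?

Level-order visits nodes level by level from the root, left to right within each level.
Level 0: tulip
Level 1: iris
Level 2: mint, daisy
Level 3: cedar, lily
Level 4: sage, rye, ivy
Level 5: ash, teak
Full level-order sequence: tulip, iris, mint, daisy, cedar, lily, sage, rye, ivy, ash, teak.

11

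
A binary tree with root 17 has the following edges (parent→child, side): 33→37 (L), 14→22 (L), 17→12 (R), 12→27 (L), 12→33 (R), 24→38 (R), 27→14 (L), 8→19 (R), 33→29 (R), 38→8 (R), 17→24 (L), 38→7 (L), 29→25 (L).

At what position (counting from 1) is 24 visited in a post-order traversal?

5

Post-order visits the left subtree, then the right subtree, then the node.
At 17: go left to 24.
  At 24: no left child.
  At 24: go right to 38.
    At 38: go left to 7.
      7 is a leaf — visit 7.
    At 38: go right to 8.
      At 8: no left child.
      At 8: go right to 19.
        19 is a leaf — visit 19.
      Visit 8.
    Visit 38.
  Visit 24.
At 17: go right to 12.
  At 12: go left to 27.
    At 27: go left to 14.
      At 14: go left to 22.
        22 is a leaf — visit 22.
      At 14: no right child.
      Visit 14.
    At 27: no right child.
    Visit 27.
  At 12: go right to 33.
    At 33: go left to 37.
      37 is a leaf — visit 37.
    At 33: go right to 29.
      At 29: go left to 25.
        25 is a leaf — visit 25.
      At 29: no right child.
      Visit 29.
    Visit 33.
  Visit 12.
Visit 17.
Full post-order sequence: 7, 19, 8, 38, 24, 22, 14, 27, 37, 25, 29, 33, 12, 17.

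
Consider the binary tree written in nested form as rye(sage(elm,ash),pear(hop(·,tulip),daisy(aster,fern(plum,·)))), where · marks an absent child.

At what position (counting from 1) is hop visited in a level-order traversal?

6

Level-order visits nodes level by level from the root, left to right within each level.
Level 0: rye
Level 1: sage, pear
Level 2: elm, ash, hop, daisy
Level 3: tulip, aster, fern
Level 4: plum
Full level-order sequence: rye, sage, pear, elm, ash, hop, daisy, tulip, aster, fern, plum.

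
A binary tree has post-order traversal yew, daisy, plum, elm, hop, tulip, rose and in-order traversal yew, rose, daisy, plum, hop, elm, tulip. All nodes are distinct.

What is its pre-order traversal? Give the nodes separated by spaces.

The last element of post-order is the root; it splits in-order into left and right subtrees.
Root rose: left subtree has 1 node {yew}, right has 5 {daisy, plum, hop, elm, tulip}.
  Root tulip: left subtree has 4 nodes {daisy, plum, hop, elm}, right has 0 { }.
    Root hop: left subtree has 2 nodes {daisy, plum}, right has 1 {elm}.
      Root plum: left subtree has 1 node {daisy}, right has 0 { }.

rose yew tulip hop plum daisy elm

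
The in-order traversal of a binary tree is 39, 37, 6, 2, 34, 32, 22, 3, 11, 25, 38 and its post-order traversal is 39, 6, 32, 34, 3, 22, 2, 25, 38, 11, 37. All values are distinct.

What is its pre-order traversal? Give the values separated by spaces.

37 39 11 2 6 22 34 32 3 38 25

The last element of post-order is the root; it splits in-order into left and right subtrees.
Root 37: left subtree has 1 node {39}, right has 9 {6, 2, 34, 32, 22, 3, 11, 25, 38}.
  Root 11: left subtree has 6 nodes {6, 2, 34, 32, 22, 3}, right has 2 {25, 38}.
    Root 2: left subtree has 1 node {6}, right has 4 {34, 32, 22, 3}.
      Root 22: left subtree has 2 nodes {34, 32}, right has 1 {3}.
        Root 34: left subtree has 0 nodes { }, right has 1 {32}.
    Root 38: left subtree has 1 node {25}, right has 0 { }.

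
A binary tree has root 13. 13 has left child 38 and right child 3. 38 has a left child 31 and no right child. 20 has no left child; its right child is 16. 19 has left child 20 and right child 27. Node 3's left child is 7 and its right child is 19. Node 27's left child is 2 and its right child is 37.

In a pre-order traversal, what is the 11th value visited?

Pre-order visits the node, then its left subtree, then its right subtree.
Visit 13.
At 13: go left to 38.
  Visit 38.
  At 38: go left to 31.
    31 is a leaf — visit 31.
  At 38: no right child.
At 13: go right to 3.
  Visit 3.
  At 3: go left to 7.
    7 is a leaf — visit 7.
  At 3: go right to 19.
    Visit 19.
    At 19: go left to 20.
      Visit 20.
      At 20: no left child.
      At 20: go right to 16.
        16 is a leaf — visit 16.
    At 19: go right to 27.
      Visit 27.
      At 27: go left to 2.
        2 is a leaf — visit 2.
      At 27: go right to 37.
        37 is a leaf — visit 37.
Full pre-order sequence: 13, 38, 31, 3, 7, 19, 20, 16, 27, 2, 37.

37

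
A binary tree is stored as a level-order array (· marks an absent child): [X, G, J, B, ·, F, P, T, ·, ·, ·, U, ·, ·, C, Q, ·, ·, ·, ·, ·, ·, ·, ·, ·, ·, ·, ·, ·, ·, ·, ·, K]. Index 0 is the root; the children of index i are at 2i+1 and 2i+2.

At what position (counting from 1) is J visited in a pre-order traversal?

Pre-order visits the node, then its left subtree, then its right subtree.
Visit X.
At X: go left to G.
  Visit G.
  At G: go left to B.
    Visit B.
    At B: go left to T.
      Visit T.
      At T: go left to Q.
        Visit Q.
        At Q: no left child.
        At Q: go right to K.
          K is a leaf — visit K.
      At T: no right child.
    At B: no right child.
  At G: no right child.
At X: go right to J.
  Visit J.
  At J: go left to F.
    Visit F.
    At F: go left to U.
      U is a leaf — visit U.
    At F: no right child.
  At J: go right to P.
    Visit P.
    At P: no left child.
    At P: go right to C.
      C is a leaf — visit C.
Full pre-order sequence: X, G, B, T, Q, K, J, F, U, P, C.

7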